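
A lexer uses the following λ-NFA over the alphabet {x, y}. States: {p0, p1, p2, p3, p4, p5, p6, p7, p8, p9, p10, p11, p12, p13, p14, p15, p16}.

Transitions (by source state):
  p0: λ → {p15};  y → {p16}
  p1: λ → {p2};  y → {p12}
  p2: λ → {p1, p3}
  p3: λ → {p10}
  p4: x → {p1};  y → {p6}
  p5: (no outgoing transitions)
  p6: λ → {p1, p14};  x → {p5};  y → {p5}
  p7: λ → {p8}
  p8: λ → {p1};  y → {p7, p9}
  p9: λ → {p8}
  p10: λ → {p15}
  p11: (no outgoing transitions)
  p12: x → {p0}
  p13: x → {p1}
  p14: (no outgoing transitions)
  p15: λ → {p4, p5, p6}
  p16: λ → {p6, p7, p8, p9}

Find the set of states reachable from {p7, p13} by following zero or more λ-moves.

Start with {p7, p13}.
From p7 via λ: add p8.
From p8 via λ: add p1.
From p1 via λ: add p2.
From p2 via λ: add p3.
From p3 via λ: add p10.
From p10 via λ: add p15.
From p15 via λ: add p4, p5, p6.
From p6 via λ: add p14.
No new states can be added; the closed set is {p1, p2, p3, p4, p5, p6, p7, p8, p10, p13, p14, p15}.

{p1, p2, p3, p4, p5, p6, p7, p8, p10, p13, p14, p15}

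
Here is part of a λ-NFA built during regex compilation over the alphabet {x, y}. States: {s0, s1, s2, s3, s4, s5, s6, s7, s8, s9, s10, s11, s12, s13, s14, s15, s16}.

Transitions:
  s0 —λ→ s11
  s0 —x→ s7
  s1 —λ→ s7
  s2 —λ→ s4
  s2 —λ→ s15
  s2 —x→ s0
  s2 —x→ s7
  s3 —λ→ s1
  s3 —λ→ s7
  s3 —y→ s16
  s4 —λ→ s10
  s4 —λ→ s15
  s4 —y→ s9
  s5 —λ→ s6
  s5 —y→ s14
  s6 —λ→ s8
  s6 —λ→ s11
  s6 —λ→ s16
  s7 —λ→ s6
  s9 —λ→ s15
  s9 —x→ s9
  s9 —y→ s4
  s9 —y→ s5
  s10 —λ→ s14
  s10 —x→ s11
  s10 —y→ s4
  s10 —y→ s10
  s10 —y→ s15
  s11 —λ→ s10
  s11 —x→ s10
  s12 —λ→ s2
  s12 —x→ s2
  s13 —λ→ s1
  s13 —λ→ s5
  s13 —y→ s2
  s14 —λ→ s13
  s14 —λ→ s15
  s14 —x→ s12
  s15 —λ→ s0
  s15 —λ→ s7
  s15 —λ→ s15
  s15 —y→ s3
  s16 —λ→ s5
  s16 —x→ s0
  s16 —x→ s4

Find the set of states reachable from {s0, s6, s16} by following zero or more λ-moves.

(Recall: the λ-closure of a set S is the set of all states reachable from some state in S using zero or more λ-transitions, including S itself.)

Start with {s0, s6, s16}.
From s0 via λ: add s11.
From s6 via λ: add s8.
From s16 via λ: add s5.
From s11 via λ: add s10.
From s10 via λ: add s14.
From s14 via λ: add s13, s15.
From s13 via λ: add s1.
From s15 via λ: add s7.
No new states can be added; the closed set is {s0, s1, s5, s6, s7, s8, s10, s11, s13, s14, s15, s16}.

{s0, s1, s5, s6, s7, s8, s10, s11, s13, s14, s15, s16}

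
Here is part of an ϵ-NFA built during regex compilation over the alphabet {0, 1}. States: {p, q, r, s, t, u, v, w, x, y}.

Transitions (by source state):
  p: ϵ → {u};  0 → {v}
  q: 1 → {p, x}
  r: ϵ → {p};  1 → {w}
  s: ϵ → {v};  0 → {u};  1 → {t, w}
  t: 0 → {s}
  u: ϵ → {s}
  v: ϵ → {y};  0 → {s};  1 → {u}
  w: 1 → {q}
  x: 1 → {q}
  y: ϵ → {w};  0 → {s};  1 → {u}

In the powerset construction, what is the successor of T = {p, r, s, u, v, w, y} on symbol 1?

r on 1 → {w}.
s on 1 → {t, w}.
v on 1 → {u}.
w on 1 → {q}.
y on 1 → {u}.
No 1-transition from p, u.
Union after reading 1: {q, t, u, w}.
Now take the ϵ-closure:
From u via ϵ: add s.
From s via ϵ: add v.
From v via ϵ: add y.
No new states can be added; the closed set is {q, s, t, u, v, w, y}.

{q, s, t, u, v, w, y}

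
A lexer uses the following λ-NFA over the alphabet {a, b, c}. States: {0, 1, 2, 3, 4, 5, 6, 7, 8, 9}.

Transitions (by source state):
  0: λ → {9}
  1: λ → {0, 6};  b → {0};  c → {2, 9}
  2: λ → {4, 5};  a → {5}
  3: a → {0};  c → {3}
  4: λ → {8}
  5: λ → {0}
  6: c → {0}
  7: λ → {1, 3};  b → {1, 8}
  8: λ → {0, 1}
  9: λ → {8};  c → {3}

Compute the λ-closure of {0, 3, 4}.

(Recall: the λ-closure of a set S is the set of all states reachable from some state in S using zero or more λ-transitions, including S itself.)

{0, 1, 3, 4, 6, 8, 9}

Start with {0, 3, 4}.
From 0 via λ: add 9.
From 4 via λ: add 8.
From 8 via λ: add 1.
From 1 via λ: add 6.
No new states can be added; the closed set is {0, 1, 3, 4, 6, 8, 9}.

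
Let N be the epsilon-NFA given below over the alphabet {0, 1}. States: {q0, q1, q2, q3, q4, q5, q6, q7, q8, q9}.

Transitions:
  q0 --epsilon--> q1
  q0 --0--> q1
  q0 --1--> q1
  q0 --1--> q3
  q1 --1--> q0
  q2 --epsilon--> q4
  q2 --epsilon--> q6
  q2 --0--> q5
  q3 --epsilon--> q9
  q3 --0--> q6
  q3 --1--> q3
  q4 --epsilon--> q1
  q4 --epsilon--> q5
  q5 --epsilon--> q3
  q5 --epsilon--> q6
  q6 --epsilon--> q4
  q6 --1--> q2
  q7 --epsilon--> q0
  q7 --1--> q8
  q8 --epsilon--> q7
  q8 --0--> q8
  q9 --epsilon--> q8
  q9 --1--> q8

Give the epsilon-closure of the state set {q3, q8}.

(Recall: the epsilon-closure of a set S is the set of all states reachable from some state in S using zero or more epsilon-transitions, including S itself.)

Start with {q3, q8}.
From q3 via epsilon: add q9.
From q8 via epsilon: add q7.
From q7 via epsilon: add q0.
From q0 via epsilon: add q1.
No new states can be added; the closed set is {q0, q1, q3, q7, q8, q9}.

{q0, q1, q3, q7, q8, q9}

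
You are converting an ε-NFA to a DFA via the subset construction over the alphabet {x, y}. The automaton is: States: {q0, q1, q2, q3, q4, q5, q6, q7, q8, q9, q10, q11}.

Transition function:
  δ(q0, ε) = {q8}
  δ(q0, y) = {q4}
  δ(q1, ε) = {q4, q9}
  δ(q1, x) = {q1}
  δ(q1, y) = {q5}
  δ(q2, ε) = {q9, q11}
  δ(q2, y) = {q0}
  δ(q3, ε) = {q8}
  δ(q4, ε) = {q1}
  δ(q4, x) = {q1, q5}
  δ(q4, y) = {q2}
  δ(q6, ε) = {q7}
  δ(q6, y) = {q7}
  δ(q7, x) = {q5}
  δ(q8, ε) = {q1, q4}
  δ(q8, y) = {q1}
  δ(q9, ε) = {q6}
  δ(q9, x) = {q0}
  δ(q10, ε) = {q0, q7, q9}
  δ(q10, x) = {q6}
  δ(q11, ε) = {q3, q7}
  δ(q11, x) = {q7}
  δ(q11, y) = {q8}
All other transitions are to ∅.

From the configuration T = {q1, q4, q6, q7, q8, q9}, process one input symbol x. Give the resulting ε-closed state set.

{q0, q1, q4, q5, q6, q7, q8, q9}

q1 on x → {q1}.
q4 on x → {q1, q5}.
q7 on x → {q5}.
q9 on x → {q0}.
No x-transition from q6, q8.
Union after reading x: {q0, q1, q5}.
Now take the ε-closure:
From q0 via ε: add q8.
From q1 via ε: add q4, q9.
From q9 via ε: add q6.
From q6 via ε: add q7.
No new states can be added; the closed set is {q0, q1, q4, q5, q6, q7, q8, q9}.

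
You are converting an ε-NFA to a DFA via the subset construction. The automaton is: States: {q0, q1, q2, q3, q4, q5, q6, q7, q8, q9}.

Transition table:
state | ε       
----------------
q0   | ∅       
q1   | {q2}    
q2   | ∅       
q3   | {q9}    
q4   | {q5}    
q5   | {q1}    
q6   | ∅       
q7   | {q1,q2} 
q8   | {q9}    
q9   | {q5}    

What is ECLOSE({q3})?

Start with {q3}.
From q3 via ε: add q9.
From q9 via ε: add q5.
From q5 via ε: add q1.
From q1 via ε: add q2.
No new states can be added; the closed set is {q1, q2, q3, q5, q9}.

{q1, q2, q3, q5, q9}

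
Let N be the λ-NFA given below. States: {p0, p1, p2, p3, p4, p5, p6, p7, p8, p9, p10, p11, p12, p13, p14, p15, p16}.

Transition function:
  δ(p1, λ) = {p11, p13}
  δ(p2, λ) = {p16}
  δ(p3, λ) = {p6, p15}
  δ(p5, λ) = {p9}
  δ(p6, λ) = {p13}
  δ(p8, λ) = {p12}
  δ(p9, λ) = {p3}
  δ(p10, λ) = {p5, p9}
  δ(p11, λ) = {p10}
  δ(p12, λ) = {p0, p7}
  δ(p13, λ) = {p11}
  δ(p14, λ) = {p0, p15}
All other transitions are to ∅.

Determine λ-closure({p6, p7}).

{p3, p5, p6, p7, p9, p10, p11, p13, p15}

Start with {p6, p7}.
From p6 via λ: add p13.
From p13 via λ: add p11.
From p11 via λ: add p10.
From p10 via λ: add p5, p9.
From p9 via λ: add p3.
From p3 via λ: add p15.
No new states can be added; the closed set is {p3, p5, p6, p7, p9, p10, p11, p13, p15}.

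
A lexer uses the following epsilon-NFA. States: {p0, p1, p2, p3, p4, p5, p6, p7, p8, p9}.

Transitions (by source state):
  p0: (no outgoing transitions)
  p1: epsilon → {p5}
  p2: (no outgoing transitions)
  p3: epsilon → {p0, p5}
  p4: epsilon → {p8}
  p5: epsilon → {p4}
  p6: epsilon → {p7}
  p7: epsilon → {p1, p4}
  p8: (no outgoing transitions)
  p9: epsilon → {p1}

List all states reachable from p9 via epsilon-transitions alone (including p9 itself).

Start with {p9}.
From p9 via epsilon: add p1.
From p1 via epsilon: add p5.
From p5 via epsilon: add p4.
From p4 via epsilon: add p8.
No new states can be added; the closed set is {p1, p4, p5, p8, p9}.

{p1, p4, p5, p8, p9}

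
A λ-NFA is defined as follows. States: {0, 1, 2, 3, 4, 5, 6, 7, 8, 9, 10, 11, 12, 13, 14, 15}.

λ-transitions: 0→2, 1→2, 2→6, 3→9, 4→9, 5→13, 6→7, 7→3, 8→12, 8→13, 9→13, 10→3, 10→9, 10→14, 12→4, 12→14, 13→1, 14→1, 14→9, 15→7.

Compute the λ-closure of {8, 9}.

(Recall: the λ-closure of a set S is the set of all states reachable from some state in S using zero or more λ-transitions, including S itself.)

{1, 2, 3, 4, 6, 7, 8, 9, 12, 13, 14}

Start with {8, 9}.
From 8 via λ: add 12, 13.
From 12 via λ: add 4, 14.
From 13 via λ: add 1.
From 1 via λ: add 2.
From 2 via λ: add 6.
From 6 via λ: add 7.
From 7 via λ: add 3.
No new states can be added; the closed set is {1, 2, 3, 4, 6, 7, 8, 9, 12, 13, 14}.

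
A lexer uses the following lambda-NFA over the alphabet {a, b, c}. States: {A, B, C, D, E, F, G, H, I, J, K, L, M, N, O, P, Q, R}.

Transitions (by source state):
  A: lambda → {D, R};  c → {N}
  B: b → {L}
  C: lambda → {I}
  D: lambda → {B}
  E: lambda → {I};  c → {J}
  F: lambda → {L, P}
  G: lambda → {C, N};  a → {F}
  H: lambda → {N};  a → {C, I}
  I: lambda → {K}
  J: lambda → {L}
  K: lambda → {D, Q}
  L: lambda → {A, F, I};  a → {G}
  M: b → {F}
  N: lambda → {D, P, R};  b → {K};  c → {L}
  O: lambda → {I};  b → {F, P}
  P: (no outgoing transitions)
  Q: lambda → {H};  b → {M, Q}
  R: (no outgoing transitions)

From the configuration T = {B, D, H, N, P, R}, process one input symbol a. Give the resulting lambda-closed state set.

{B, C, D, H, I, K, N, P, Q, R}

H on a → {C, I}.
No a-transition from B, D, N, P, R.
Union after reading a: {C, I}.
Now take the lambda-closure:
From I via lambda: add K.
From K via lambda: add D, Q.
From D via lambda: add B.
From Q via lambda: add H.
From H via lambda: add N.
From N via lambda: add P, R.
No new states can be added; the closed set is {B, C, D, H, I, K, N, P, Q, R}.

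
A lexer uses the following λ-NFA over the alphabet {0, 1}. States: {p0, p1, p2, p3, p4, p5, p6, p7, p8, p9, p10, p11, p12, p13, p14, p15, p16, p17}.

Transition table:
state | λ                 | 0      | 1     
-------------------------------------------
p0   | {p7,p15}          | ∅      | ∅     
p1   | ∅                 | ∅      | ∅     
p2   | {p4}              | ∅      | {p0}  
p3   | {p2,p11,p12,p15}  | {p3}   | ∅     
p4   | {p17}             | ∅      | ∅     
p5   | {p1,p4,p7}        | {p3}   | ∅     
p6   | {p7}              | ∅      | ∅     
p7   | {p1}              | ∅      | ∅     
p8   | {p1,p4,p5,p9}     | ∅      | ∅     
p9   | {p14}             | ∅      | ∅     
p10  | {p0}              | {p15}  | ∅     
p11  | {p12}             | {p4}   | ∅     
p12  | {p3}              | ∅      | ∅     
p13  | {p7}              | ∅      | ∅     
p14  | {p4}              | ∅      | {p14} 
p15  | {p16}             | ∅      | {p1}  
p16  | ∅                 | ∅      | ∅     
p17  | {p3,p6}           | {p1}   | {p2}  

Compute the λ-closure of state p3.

{p1, p2, p3, p4, p6, p7, p11, p12, p15, p16, p17}

Start with {p3}.
From p3 via λ: add p2, p11, p12, p15.
From p2 via λ: add p4.
From p15 via λ: add p16.
From p4 via λ: add p17.
From p17 via λ: add p6.
From p6 via λ: add p7.
From p7 via λ: add p1.
No new states can be added; the closed set is {p1, p2, p3, p4, p6, p7, p11, p12, p15, p16, p17}.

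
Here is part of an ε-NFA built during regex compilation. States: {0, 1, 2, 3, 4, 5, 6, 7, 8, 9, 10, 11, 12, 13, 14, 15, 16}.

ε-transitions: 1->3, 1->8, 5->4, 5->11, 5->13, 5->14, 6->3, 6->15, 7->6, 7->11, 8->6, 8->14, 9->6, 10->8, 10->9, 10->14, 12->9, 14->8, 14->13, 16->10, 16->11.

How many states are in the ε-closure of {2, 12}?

Start with {2, 12}.
From 12 via ε: add 9.
From 9 via ε: add 6.
From 6 via ε: add 3, 15.
ε-closure = {2, 3, 6, 9, 12, 15}, which has 6 states.

6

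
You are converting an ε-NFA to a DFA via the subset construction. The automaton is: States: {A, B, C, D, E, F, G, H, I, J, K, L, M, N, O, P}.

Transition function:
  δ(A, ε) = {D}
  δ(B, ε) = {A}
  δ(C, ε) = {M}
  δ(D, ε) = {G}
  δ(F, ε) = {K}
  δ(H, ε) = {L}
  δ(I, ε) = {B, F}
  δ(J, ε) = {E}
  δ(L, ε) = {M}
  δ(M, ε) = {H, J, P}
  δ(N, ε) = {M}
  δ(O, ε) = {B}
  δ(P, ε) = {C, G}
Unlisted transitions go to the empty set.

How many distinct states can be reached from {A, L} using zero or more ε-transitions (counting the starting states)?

10

Start with {A, L}.
From A via ε: add D.
From L via ε: add M.
From D via ε: add G.
From M via ε: add H, J, P.
From J via ε: add E.
From P via ε: add C.
ε-closure = {A, C, D, E, G, H, J, L, M, P}, which has 10 states.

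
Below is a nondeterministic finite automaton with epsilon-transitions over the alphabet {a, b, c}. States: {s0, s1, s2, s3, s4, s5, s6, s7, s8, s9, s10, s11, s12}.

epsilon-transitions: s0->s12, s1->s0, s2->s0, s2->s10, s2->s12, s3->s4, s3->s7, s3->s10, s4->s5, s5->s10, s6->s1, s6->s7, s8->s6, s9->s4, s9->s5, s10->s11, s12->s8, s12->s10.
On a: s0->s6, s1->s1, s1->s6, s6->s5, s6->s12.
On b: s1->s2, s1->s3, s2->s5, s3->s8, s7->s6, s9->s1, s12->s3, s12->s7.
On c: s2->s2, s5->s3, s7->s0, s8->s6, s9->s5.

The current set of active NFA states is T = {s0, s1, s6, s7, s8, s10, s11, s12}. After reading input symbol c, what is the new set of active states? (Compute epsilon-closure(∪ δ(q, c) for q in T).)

s7 on c → {s0}.
s8 on c → {s6}.
No c-transition from s0, s1, s6, s10, s11, s12.
Union after reading c: {s0, s6}.
Now take the epsilon-closure:
From s0 via epsilon: add s12.
From s6 via epsilon: add s1, s7.
From s12 via epsilon: add s8, s10.
From s10 via epsilon: add s11.
No new states can be added; the closed set is {s0, s1, s6, s7, s8, s10, s11, s12}.

{s0, s1, s6, s7, s8, s10, s11, s12}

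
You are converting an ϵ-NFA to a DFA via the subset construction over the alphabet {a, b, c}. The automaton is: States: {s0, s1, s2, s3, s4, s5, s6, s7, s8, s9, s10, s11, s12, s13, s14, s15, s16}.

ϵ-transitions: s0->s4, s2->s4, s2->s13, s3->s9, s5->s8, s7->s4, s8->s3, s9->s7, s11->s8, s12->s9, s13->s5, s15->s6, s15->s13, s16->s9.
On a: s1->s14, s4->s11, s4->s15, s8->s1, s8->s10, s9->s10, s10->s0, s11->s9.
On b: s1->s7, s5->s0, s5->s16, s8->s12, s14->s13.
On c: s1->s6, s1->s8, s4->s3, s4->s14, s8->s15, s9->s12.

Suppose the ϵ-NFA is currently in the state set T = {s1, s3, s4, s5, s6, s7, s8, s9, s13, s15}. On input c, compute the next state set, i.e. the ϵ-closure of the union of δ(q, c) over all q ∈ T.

s1 on c → {s6, s8}.
s4 on c → {s3, s14}.
s8 on c → {s15}.
s9 on c → {s12}.
No c-transition from s3, s5, s6, s7, s13, s15.
Union after reading c: {s3, s6, s8, s12, s14, s15}.
Now take the ϵ-closure:
From s3 via ϵ: add s9.
From s15 via ϵ: add s13.
From s9 via ϵ: add s7.
From s13 via ϵ: add s5.
From s7 via ϵ: add s4.
No new states can be added; the closed set is {s3, s4, s5, s6, s7, s8, s9, s12, s13, s14, s15}.

{s3, s4, s5, s6, s7, s8, s9, s12, s13, s14, s15}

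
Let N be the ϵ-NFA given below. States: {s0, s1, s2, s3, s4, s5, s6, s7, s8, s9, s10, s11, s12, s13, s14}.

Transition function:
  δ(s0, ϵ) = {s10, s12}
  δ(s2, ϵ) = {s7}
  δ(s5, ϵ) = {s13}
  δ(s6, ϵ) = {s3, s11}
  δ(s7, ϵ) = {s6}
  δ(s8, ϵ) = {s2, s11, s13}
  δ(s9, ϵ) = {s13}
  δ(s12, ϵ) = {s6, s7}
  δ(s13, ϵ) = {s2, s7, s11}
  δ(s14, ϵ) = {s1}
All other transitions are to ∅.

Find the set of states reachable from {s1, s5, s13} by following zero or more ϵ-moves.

Start with {s1, s5, s13}.
From s13 via ϵ: add s2, s7, s11.
From s7 via ϵ: add s6.
From s6 via ϵ: add s3.
No new states can be added; the closed set is {s1, s2, s3, s5, s6, s7, s11, s13}.

{s1, s2, s3, s5, s6, s7, s11, s13}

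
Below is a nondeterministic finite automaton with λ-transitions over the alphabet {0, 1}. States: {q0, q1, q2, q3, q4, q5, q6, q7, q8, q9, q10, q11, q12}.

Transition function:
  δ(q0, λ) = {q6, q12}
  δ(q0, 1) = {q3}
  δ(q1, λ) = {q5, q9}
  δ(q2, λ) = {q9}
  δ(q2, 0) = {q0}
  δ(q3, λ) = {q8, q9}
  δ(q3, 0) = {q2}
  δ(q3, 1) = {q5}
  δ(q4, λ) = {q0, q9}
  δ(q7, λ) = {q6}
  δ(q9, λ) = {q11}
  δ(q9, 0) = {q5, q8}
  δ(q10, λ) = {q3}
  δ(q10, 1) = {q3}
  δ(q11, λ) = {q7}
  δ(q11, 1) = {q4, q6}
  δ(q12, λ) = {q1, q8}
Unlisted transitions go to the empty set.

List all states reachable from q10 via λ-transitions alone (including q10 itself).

Start with {q10}.
From q10 via λ: add q3.
From q3 via λ: add q8, q9.
From q9 via λ: add q11.
From q11 via λ: add q7.
From q7 via λ: add q6.
No new states can be added; the closed set is {q3, q6, q7, q8, q9, q10, q11}.

{q3, q6, q7, q8, q9, q10, q11}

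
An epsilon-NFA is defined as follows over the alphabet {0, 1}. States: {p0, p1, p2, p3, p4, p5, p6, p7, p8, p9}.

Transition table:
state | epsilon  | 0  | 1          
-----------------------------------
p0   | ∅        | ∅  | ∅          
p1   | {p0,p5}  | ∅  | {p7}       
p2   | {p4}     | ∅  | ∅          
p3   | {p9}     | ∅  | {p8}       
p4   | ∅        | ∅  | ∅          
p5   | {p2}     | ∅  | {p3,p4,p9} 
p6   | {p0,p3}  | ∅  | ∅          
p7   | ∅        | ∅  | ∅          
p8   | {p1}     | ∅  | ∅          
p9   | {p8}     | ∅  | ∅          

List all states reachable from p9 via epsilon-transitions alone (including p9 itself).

Start with {p9}.
From p9 via epsilon: add p8.
From p8 via epsilon: add p1.
From p1 via epsilon: add p0, p5.
From p5 via epsilon: add p2.
From p2 via epsilon: add p4.
No new states can be added; the closed set is {p0, p1, p2, p4, p5, p8, p9}.

{p0, p1, p2, p4, p5, p8, p9}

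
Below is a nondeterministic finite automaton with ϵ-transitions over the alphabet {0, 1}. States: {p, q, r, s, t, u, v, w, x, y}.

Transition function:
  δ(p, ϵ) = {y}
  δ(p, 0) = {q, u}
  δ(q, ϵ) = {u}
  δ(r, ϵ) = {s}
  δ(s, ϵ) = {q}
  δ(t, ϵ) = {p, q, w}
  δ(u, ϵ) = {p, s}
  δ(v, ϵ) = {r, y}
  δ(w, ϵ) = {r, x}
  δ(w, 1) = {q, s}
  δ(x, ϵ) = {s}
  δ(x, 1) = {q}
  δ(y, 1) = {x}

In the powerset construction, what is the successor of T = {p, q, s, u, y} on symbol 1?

{p, q, s, u, x, y}

y on 1 → {x}.
No 1-transition from p, q, s, u.
Union after reading 1: {x}.
Now take the ϵ-closure:
From x via ϵ: add s.
From s via ϵ: add q.
From q via ϵ: add u.
From u via ϵ: add p.
From p via ϵ: add y.
No new states can be added; the closed set is {p, q, s, u, x, y}.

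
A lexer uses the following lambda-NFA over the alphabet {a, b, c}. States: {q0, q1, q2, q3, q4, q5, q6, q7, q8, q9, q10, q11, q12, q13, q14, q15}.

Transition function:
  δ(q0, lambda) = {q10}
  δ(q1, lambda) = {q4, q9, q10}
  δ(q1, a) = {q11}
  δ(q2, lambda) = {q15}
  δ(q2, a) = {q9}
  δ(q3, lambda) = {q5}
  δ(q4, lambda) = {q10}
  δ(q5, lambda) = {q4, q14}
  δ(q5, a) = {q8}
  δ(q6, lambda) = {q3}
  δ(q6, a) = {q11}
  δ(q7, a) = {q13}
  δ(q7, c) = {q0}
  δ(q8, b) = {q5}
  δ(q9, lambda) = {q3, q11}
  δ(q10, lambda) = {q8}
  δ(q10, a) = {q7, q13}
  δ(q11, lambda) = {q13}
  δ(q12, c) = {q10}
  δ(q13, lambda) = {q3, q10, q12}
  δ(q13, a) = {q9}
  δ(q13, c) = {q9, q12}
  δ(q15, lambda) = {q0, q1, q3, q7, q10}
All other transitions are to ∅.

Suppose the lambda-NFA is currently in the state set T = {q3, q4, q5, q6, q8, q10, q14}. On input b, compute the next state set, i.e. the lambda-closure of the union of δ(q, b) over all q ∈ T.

{q4, q5, q8, q10, q14}

q8 on b → {q5}.
No b-transition from q3, q4, q5, q6, q10, q14.
Union after reading b: {q5}.
Now take the lambda-closure:
From q5 via lambda: add q4, q14.
From q4 via lambda: add q10.
From q10 via lambda: add q8.
No new states can be added; the closed set is {q4, q5, q8, q10, q14}.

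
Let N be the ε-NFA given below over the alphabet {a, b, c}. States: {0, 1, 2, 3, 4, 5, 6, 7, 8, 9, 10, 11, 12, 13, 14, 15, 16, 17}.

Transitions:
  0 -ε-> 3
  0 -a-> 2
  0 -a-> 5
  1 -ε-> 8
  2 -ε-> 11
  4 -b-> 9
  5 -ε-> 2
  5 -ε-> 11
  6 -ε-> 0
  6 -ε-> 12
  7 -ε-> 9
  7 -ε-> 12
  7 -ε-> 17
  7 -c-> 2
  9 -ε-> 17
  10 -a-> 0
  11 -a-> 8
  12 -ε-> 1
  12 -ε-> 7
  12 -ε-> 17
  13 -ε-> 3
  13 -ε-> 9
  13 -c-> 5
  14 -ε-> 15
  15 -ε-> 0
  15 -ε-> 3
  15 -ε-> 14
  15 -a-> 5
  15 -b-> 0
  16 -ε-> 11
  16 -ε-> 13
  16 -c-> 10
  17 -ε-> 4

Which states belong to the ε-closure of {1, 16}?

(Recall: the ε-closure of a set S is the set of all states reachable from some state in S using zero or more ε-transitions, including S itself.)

Start with {1, 16}.
From 1 via ε: add 8.
From 16 via ε: add 11, 13.
From 13 via ε: add 3, 9.
From 9 via ε: add 17.
From 17 via ε: add 4.
No new states can be added; the closed set is {1, 3, 4, 8, 9, 11, 13, 16, 17}.

{1, 3, 4, 8, 9, 11, 13, 16, 17}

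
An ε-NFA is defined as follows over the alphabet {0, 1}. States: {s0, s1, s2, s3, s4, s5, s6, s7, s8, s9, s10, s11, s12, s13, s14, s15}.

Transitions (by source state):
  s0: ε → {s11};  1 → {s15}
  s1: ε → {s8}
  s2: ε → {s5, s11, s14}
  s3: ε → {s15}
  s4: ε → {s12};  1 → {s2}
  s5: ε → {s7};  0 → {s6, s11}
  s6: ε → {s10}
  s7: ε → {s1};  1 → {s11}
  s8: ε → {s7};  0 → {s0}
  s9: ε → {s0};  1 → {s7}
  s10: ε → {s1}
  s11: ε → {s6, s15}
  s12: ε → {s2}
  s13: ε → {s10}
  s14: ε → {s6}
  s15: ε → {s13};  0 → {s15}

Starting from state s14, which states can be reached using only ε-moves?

Start with {s14}.
From s14 via ε: add s6.
From s6 via ε: add s10.
From s10 via ε: add s1.
From s1 via ε: add s8.
From s8 via ε: add s7.
No new states can be added; the closed set is {s1, s6, s7, s8, s10, s14}.

{s1, s6, s7, s8, s10, s14}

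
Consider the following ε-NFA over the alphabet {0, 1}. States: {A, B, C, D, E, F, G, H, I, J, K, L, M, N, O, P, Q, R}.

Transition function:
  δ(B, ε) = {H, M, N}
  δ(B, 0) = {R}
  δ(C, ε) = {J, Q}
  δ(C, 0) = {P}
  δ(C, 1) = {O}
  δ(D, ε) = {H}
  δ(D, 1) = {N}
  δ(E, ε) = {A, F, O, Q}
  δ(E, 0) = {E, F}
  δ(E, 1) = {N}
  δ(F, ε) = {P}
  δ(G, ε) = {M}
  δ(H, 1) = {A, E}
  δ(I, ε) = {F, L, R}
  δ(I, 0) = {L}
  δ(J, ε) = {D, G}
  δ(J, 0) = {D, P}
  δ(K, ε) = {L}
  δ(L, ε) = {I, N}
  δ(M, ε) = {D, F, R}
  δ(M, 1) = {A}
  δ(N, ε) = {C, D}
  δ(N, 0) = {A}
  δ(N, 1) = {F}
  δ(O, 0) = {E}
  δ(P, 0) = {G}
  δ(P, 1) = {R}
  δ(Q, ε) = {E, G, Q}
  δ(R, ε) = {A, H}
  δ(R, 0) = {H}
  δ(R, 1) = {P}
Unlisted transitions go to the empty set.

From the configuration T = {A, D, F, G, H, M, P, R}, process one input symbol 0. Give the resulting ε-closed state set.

{A, D, F, G, H, M, P, R}

P on 0 → {G}.
R on 0 → {H}.
No 0-transition from A, D, F, G, H, M.
Union after reading 0: {G, H}.
Now take the ε-closure:
From G via ε: add M.
From M via ε: add D, F, R.
From F via ε: add P.
From R via ε: add A.
No new states can be added; the closed set is {A, D, F, G, H, M, P, R}.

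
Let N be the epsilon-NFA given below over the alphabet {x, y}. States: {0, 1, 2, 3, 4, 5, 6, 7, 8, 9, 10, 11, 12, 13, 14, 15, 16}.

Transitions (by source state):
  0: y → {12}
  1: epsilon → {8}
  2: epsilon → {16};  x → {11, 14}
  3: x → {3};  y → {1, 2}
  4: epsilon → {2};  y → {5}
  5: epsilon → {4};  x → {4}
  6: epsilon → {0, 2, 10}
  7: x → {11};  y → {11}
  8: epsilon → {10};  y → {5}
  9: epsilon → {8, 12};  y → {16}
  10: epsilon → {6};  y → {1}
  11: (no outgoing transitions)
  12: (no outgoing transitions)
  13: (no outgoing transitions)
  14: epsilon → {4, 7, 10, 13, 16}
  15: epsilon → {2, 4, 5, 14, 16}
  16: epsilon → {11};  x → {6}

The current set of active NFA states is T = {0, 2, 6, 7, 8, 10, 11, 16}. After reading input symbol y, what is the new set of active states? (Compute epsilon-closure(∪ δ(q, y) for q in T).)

0 on y → {12}.
7 on y → {11}.
8 on y → {5}.
10 on y → {1}.
No y-transition from 2, 6, 11, 16.
Union after reading y: {1, 5, 11, 12}.
Now take the epsilon-closure:
From 1 via epsilon: add 8.
From 5 via epsilon: add 4.
From 4 via epsilon: add 2.
From 8 via epsilon: add 10.
From 2 via epsilon: add 16.
From 10 via epsilon: add 6.
From 6 via epsilon: add 0.
No new states can be added; the closed set is {0, 1, 2, 4, 5, 6, 8, 10, 11, 12, 16}.

{0, 1, 2, 4, 5, 6, 8, 10, 11, 12, 16}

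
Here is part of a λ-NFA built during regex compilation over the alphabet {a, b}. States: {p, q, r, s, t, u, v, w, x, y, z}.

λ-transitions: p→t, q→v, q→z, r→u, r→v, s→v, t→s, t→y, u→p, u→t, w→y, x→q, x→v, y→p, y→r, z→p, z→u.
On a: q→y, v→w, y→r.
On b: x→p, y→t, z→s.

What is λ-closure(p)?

{p, r, s, t, u, v, y}

Start with {p}.
From p via λ: add t.
From t via λ: add s, y.
From s via λ: add v.
From y via λ: add r.
From r via λ: add u.
No new states can be added; the closed set is {p, r, s, t, u, v, y}.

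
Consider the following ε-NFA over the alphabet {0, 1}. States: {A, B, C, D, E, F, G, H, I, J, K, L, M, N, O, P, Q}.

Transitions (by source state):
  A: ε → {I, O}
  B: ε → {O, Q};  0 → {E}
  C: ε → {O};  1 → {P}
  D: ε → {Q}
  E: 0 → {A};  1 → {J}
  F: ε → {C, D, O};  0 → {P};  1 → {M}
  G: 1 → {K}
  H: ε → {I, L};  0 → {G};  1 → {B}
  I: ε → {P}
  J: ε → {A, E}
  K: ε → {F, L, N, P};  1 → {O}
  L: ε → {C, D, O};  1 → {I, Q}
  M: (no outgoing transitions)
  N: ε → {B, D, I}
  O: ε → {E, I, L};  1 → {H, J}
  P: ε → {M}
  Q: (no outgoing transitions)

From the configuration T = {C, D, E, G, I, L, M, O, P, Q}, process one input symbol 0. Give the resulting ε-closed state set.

{A, C, D, E, I, L, M, O, P, Q}

E on 0 → {A}.
No 0-transition from C, D, G, I, L, M, O, P, Q.
Union after reading 0: {A}.
Now take the ε-closure:
From A via ε: add I, O.
From I via ε: add P.
From O via ε: add E, L.
From L via ε: add C, D.
From P via ε: add M.
From D via ε: add Q.
No new states can be added; the closed set is {A, C, D, E, I, L, M, O, P, Q}.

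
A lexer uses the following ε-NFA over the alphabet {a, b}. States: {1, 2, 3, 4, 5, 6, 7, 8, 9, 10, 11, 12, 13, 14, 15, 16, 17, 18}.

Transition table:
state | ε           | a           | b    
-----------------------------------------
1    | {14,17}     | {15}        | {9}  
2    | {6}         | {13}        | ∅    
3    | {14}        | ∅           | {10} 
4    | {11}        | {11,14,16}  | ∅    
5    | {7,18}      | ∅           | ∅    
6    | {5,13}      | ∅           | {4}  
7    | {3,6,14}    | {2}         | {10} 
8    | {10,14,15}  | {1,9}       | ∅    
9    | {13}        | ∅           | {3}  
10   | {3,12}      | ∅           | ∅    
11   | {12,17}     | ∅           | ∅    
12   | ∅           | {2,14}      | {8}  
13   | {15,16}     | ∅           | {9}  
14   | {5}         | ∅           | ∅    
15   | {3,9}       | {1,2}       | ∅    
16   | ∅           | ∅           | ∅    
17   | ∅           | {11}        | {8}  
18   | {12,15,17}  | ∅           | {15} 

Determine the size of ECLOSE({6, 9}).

12

Start with {6, 9}.
From 6 via ε: add 5, 13.
From 5 via ε: add 7, 18.
From 13 via ε: add 15, 16.
From 7 via ε: add 3, 14.
From 18 via ε: add 12, 17.
ε-closure = {3, 5, 6, 7, 9, 12, 13, 14, 15, 16, 17, 18}, which has 12 states.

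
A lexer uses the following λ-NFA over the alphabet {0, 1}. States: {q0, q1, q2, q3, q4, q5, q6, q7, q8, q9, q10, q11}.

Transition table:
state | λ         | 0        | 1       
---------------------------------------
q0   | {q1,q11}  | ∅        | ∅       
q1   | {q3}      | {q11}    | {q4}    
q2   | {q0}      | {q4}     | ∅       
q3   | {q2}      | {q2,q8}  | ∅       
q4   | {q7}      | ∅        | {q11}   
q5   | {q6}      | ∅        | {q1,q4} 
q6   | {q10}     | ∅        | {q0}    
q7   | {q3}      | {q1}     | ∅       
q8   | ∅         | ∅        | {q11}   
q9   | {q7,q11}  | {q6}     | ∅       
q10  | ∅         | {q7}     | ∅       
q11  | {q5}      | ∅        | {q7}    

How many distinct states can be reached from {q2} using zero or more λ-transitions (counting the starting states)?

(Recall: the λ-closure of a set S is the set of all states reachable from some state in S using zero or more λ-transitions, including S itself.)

8

Start with {q2}.
From q2 via λ: add q0.
From q0 via λ: add q1, q11.
From q1 via λ: add q3.
From q11 via λ: add q5.
From q5 via λ: add q6.
From q6 via λ: add q10.
λ-closure = {q0, q1, q2, q3, q5, q6, q10, q11}, which has 8 states.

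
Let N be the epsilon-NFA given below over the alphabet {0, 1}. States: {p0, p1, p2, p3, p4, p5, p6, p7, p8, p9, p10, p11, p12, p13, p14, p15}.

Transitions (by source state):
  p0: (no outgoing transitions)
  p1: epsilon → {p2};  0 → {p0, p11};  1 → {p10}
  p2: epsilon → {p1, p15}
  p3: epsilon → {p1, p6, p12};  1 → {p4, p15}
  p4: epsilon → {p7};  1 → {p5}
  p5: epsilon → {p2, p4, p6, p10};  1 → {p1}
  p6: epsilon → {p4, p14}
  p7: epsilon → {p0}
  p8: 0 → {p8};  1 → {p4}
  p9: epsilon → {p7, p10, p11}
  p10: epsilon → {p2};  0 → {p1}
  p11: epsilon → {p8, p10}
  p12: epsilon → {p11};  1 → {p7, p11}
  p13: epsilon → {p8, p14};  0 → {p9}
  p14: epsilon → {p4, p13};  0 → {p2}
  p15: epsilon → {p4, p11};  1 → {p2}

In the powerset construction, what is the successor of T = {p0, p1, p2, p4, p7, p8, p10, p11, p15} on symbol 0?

{p0, p1, p2, p4, p7, p8, p10, p11, p15}

p1 on 0 → {p0, p11}.
p8 on 0 → {p8}.
p10 on 0 → {p1}.
No 0-transition from p0, p2, p4, p7, p11, p15.
Union after reading 0: {p0, p1, p8, p11}.
Now take the epsilon-closure:
From p1 via epsilon: add p2.
From p11 via epsilon: add p10.
From p2 via epsilon: add p15.
From p15 via epsilon: add p4.
From p4 via epsilon: add p7.
No new states can be added; the closed set is {p0, p1, p2, p4, p7, p8, p10, p11, p15}.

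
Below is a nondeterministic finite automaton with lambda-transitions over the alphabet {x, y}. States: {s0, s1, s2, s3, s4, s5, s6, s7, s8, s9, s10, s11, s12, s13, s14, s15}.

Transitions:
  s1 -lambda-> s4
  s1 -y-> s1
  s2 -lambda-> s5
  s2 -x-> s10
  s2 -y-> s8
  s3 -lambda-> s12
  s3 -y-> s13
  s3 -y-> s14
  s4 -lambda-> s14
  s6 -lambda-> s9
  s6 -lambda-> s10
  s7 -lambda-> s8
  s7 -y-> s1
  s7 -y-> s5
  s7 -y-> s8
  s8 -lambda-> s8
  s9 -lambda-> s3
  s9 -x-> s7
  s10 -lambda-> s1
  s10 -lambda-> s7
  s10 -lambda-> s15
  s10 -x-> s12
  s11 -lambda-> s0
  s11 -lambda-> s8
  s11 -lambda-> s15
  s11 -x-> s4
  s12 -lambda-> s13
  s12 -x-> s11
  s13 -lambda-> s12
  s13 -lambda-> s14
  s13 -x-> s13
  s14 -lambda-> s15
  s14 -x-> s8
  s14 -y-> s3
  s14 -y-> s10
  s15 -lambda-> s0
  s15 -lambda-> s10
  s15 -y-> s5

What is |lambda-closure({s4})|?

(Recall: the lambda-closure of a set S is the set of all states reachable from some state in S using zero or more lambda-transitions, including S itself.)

Start with {s4}.
From s4 via lambda: add s14.
From s14 via lambda: add s15.
From s15 via lambda: add s0, s10.
From s10 via lambda: add s1, s7.
From s7 via lambda: add s8.
lambda-closure = {s0, s1, s4, s7, s8, s10, s14, s15}, which has 8 states.

8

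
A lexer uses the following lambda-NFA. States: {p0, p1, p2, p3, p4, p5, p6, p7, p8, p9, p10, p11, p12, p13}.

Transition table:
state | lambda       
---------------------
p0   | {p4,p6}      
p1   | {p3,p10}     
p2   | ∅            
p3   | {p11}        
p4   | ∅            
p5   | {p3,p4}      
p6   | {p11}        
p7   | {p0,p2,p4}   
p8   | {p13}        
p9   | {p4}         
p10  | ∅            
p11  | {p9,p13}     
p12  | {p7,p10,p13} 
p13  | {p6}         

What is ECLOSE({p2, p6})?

Start with {p2, p6}.
From p6 via lambda: add p11.
From p11 via lambda: add p9, p13.
From p9 via lambda: add p4.
No new states can be added; the closed set is {p2, p4, p6, p9, p11, p13}.

{p2, p4, p6, p9, p11, p13}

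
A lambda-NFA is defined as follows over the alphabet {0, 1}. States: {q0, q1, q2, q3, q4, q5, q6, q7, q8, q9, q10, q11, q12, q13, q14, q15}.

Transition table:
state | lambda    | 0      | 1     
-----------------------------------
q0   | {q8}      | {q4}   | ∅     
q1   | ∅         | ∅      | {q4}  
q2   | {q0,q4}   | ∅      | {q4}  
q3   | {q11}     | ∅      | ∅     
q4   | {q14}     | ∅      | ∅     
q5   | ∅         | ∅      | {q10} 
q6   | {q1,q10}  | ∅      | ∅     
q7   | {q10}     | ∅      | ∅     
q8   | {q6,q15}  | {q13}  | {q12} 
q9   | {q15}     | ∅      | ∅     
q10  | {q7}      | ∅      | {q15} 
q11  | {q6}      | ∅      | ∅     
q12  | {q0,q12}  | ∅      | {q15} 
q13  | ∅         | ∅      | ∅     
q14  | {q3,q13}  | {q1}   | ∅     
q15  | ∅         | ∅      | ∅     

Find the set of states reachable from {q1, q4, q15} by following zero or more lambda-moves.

{q1, q3, q4, q6, q7, q10, q11, q13, q14, q15}

Start with {q1, q4, q15}.
From q4 via lambda: add q14.
From q14 via lambda: add q3, q13.
From q3 via lambda: add q11.
From q11 via lambda: add q6.
From q6 via lambda: add q10.
From q10 via lambda: add q7.
No new states can be added; the closed set is {q1, q3, q4, q6, q7, q10, q11, q13, q14, q15}.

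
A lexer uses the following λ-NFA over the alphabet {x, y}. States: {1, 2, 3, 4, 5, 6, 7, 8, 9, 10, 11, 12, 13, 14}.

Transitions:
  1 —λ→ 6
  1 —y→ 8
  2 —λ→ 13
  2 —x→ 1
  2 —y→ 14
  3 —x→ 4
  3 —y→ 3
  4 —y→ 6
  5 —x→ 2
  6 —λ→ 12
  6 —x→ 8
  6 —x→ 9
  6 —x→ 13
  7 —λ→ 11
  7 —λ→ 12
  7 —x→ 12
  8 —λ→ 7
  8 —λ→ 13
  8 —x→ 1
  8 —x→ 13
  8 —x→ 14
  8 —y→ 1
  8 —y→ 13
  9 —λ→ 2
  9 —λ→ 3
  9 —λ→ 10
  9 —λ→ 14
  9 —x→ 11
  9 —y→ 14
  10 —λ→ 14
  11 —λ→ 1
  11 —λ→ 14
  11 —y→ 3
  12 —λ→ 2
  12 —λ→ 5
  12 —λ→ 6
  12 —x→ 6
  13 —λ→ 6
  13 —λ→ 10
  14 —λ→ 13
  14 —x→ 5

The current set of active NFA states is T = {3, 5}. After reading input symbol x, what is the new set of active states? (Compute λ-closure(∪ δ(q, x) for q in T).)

{2, 4, 5, 6, 10, 12, 13, 14}

3 on x → {4}.
5 on x → {2}.
Union after reading x: {2, 4}.
Now take the λ-closure:
From 2 via λ: add 13.
From 13 via λ: add 6, 10.
From 6 via λ: add 12.
From 10 via λ: add 14.
From 12 via λ: add 5.
No new states can be added; the closed set is {2, 4, 5, 6, 10, 12, 13, 14}.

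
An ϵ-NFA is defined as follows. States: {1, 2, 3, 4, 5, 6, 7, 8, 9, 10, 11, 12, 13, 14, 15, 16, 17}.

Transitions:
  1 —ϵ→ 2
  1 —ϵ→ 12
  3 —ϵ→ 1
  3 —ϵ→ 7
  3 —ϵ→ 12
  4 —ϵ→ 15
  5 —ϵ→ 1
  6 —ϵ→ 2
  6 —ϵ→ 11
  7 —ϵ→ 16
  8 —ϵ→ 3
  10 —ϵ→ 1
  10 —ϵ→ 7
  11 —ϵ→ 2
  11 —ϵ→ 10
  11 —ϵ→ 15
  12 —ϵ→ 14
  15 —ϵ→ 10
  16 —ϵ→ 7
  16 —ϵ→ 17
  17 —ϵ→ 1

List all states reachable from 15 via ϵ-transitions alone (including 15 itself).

{1, 2, 7, 10, 12, 14, 15, 16, 17}

Start with {15}.
From 15 via ϵ: add 10.
From 10 via ϵ: add 1, 7.
From 1 via ϵ: add 2, 12.
From 7 via ϵ: add 16.
From 12 via ϵ: add 14.
From 16 via ϵ: add 17.
No new states can be added; the closed set is {1, 2, 7, 10, 12, 14, 15, 16, 17}.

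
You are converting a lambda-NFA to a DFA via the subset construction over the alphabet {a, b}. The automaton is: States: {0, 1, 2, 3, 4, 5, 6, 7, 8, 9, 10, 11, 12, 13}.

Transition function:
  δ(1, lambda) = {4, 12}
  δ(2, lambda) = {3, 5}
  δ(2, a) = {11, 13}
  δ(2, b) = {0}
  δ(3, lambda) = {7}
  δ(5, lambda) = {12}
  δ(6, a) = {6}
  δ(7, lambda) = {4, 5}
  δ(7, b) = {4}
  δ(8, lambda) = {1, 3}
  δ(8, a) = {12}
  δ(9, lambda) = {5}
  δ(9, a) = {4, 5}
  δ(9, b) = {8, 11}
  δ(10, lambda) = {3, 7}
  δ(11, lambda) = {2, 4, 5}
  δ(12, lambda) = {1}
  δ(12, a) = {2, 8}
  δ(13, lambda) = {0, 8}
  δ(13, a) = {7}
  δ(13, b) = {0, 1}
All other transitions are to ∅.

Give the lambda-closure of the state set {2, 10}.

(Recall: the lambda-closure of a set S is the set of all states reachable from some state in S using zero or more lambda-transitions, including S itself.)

{1, 2, 3, 4, 5, 7, 10, 12}

Start with {2, 10}.
From 2 via lambda: add 3, 5.
From 10 via lambda: add 7.
From 5 via lambda: add 12.
From 7 via lambda: add 4.
From 12 via lambda: add 1.
No new states can be added; the closed set is {1, 2, 3, 4, 5, 7, 10, 12}.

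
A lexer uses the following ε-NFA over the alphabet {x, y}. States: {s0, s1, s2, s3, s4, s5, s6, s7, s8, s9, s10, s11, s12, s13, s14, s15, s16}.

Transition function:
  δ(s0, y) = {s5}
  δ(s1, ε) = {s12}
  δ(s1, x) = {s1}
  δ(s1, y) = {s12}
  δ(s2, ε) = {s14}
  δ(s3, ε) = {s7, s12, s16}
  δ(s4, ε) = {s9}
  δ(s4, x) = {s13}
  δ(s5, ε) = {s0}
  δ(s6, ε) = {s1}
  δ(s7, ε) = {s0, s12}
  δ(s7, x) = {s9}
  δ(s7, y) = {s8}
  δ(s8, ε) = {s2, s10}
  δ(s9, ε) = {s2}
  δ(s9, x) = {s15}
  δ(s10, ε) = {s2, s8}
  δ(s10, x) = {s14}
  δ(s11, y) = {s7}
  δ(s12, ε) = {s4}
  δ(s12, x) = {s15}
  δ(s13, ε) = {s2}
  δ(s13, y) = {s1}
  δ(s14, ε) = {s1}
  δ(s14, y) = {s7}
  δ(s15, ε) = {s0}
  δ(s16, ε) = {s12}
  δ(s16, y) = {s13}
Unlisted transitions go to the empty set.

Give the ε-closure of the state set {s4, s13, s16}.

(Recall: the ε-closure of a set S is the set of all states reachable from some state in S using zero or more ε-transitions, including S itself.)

Start with {s4, s13, s16}.
From s4 via ε: add s9.
From s13 via ε: add s2.
From s16 via ε: add s12.
From s2 via ε: add s14.
From s14 via ε: add s1.
No new states can be added; the closed set is {s1, s2, s4, s9, s12, s13, s14, s16}.

{s1, s2, s4, s9, s12, s13, s14, s16}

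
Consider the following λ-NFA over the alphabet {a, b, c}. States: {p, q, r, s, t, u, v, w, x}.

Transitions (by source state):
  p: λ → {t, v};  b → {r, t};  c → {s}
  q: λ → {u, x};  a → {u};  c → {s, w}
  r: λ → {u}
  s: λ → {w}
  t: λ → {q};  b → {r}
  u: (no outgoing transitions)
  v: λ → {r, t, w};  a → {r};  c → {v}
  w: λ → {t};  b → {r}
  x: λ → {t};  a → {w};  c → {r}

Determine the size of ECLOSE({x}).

4

Start with {x}.
From x via λ: add t.
From t via λ: add q.
From q via λ: add u.
λ-closure = {q, t, u, x}, which has 4 states.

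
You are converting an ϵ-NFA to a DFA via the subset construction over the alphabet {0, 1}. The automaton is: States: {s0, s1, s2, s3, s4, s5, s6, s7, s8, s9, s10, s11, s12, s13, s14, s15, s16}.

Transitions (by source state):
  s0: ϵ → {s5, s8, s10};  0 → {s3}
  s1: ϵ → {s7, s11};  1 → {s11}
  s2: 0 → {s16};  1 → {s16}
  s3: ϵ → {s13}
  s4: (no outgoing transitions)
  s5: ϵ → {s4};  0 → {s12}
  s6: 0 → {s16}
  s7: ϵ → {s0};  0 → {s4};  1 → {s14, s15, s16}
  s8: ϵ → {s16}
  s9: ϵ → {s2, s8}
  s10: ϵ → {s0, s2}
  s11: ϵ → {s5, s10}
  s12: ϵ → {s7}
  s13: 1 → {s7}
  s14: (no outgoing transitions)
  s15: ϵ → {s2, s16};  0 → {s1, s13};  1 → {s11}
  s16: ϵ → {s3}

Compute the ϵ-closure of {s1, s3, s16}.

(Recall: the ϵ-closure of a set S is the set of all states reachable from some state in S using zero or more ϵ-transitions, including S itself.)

Start with {s1, s3, s16}.
From s1 via ϵ: add s7, s11.
From s3 via ϵ: add s13.
From s7 via ϵ: add s0.
From s11 via ϵ: add s5, s10.
From s0 via ϵ: add s8.
From s5 via ϵ: add s4.
From s10 via ϵ: add s2.
No new states can be added; the closed set is {s0, s1, s2, s3, s4, s5, s7, s8, s10, s11, s13, s16}.

{s0, s1, s2, s3, s4, s5, s7, s8, s10, s11, s13, s16}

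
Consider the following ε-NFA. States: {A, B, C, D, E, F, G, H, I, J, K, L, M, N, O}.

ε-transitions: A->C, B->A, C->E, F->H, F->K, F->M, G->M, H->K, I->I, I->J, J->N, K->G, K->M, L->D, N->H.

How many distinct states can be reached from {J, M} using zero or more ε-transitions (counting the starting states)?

Start with {J, M}.
From J via ε: add N.
From N via ε: add H.
From H via ε: add K.
From K via ε: add G.
ε-closure = {G, H, J, K, M, N}, which has 6 states.

6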